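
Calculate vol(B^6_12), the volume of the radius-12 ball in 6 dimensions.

V = 497664·π^3 ≈ 1.54307e+07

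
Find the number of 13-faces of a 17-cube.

Number of 13-faces = C(17,13) · 2^(17-13) = 2380 · 16 = 38080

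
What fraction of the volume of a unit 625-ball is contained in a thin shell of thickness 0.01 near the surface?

Shell fraction = 1 - (1-0.01)^625 ≈ 0.998129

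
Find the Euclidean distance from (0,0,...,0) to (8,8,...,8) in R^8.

d = √(8² + 8² + ... + 8²) [8 terms] = √(8·8²) = 8√8 ≈ 22.6274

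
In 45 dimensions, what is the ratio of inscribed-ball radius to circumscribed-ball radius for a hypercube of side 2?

r_in / r_out = (2/2) / (2√45/2) = 1/√45 ≈ 0.149071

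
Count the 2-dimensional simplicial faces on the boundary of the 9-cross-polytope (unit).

f_2(9-orthoplex) = 2^3 · (9 choose 3) = 672.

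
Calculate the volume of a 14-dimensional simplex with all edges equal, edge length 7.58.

V = (7.58^14 / 14!) · √((14+1) / 2^14) ≈ 0.717458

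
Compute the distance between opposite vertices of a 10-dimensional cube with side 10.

d = √(10² + 10² + ... + 10²) [10 terms] = √(10·10²) = 10√10 ≈ 31.6228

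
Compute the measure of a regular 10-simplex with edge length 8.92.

Volume = 8.92^10 · √(11/2^10) / 10! ≈ 91.0819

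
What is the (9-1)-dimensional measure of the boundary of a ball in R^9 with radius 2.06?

|∂B_9(2.06)| ≈ 9627.15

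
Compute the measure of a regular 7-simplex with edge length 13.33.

For a regular n-simplex with edge a, V = (a^n / n!)·√((n+1)/2^n). With a=13.33, n=7: V ≈ 3709.54.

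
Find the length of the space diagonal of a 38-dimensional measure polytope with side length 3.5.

Diagonal = √38 · 3.5 ≈ 21.5754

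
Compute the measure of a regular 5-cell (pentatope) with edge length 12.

For a regular n-simplex with edge a, V = (a^n / n!)·√((n+1)/2^n). With a=12, n=4: V ≈ 482.991.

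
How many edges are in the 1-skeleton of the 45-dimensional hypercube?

Each of the 2^45 = 35184372088832 vertices has degree 45; total edges = 45·2^45/2 = 791648371998720.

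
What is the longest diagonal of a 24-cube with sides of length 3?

The space diagonal of an n-cube of side s is s√n. Here 3·√24 ≈ 14.6969.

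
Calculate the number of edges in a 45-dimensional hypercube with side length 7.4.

Number of 1-faces = C(45,1)·2^(45-1) = 45·17592186044416 = 791648371998720.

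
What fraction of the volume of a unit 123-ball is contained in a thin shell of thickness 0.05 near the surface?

V(inner)/V(outer) = ((1-0.05)/1)^123 ≈ 0.00182, so the shell fraction is 0.99818.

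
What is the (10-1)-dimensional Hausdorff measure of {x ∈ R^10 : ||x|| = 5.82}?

S = n·V_n(r)/r = 10·V_10(5.82)/5.82 (volume-to-surface relation), giving 1.95378e+08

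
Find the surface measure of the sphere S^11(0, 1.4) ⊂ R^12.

|∂B_12(1.4)| ≈ 648.868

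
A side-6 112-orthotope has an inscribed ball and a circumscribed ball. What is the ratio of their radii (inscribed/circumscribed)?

For an n-cube of any side s, the inradius is s/2 and the circumradius is s√n/2, so the ratio is 1/√112 ≈ 0.0944911.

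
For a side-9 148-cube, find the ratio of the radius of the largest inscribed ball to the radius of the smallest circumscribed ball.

For an n-cube of any side s, the inradius is s/2 and the circumradius is s√n/2, so the ratio is 1/√148 ≈ 0.0821995.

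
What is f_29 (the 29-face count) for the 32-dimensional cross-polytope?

Each 29-face is the convex hull of 30 vertices, one chosen as ±e_i from each of 30 distinct axes: 2^30·C(32,30) = 532575944704.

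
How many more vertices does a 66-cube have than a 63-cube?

The 66-cube has 2^66 = 73786976294838206464 vertices. The 63-cube has 2^63 = 9223372036854775808 vertices. Difference: 73786976294838206464 - 9223372036854775808 = 64563604257983430656.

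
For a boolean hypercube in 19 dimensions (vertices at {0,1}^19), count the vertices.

Each vertex is a binary string of length 19, so there are 2^19 = 524288.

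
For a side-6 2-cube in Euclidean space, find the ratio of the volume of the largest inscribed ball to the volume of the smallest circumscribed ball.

The radii are 6/2 and 6√2/2, so the volume ratio is (1/√2)^2 = 2^{-2/2} ≈ 0.5.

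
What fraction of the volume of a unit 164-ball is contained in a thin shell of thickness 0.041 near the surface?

1 - (1-0.041)^164 ≈ 0.998957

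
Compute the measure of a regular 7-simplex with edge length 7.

For a regular n-simplex with edge a, V = (a^n / n!)·√((n+1)/2^n). With a=7, n=7: V ≈ 40.8503.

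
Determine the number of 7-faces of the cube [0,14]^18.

Choose 7 of 18 axes to span the face (C(18,7) = 31824 ways), then fix each of the remaining 11 coordinates at one of its two extreme values (2^11 = 2048 ways): 31824·2048 = 65175552.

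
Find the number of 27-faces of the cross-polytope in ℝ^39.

Number of 27-faces = 2^(27+1) · C(39,27+1) = 268435456 · 1676056044 = 449912868452696064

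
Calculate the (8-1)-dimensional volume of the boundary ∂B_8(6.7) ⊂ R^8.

S_8(6.7) = 2·π^(8/2)·(6.7)^7 / Γ(8/2) ≈ 1.96789e+07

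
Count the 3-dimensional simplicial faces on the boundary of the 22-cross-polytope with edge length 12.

f_3(22-orthoplex) = 2^4 · (22 choose 4) = 117040.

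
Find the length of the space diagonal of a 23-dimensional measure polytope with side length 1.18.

||(1.18,1.18,...,1.18)|| = √(23)·1.18 ≈ 5.65908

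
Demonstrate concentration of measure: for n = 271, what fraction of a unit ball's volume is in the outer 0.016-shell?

1 - (1-0.016)^271 ≈ 0.987362 ≈ 98.74%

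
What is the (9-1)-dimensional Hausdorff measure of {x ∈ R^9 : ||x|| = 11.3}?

S_9(11.3) = 2·π^(9/2)·(11.3)^8 / Γ(9/2) ≈ 7.89201e+09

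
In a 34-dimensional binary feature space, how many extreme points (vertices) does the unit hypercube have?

An n-cube has 2^n vertices; for n = 34 that is 2^34 = 17179869184.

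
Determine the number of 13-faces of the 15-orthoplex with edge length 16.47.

Number of 13-faces = 2^(13+1) · C(15,13+1) = 16384 · 15 = 245760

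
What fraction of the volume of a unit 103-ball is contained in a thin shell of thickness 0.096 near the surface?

V(inner)/V(outer) = ((1-0.096)/1)^103 ≈ 3.057e-05, so the shell fraction is 0.999969.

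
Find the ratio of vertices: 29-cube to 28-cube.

The 29-cube has 2^29 = 536870912 vertices. The 28-cube has 2^28 = 268435456 vertices. Ratio: 536870912/268435456 = 2.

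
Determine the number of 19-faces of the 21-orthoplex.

An n-cross-polytope has 2^(k+1)·C(n,k+1) k-faces. Here 2^20·C(21,20) = 1048576·21 = 22020096.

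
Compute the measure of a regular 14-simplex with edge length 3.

Volume = 3^14 · √(15/2^14) / 14! ≈ 1.66006e-06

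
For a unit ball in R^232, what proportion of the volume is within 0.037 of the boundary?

Shell fraction = 1 - (1-0.037)^232 ≈ 0.999841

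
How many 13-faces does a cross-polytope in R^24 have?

Number of 13-faces = 2^(13+1) · C(24,13+1) = 16384 · 1961256 = 32133218304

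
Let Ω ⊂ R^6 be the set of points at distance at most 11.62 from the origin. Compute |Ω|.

The n-ball volume is π^(n/2)·r^n/Γ(n/2+1). With n=6, r=11.62: V ≈ 1.27214e+07.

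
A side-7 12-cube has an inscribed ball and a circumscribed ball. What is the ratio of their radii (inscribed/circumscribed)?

Ratio = (s/2)/(s√12/2) = 12^(-1/2) ≈ 0.288675.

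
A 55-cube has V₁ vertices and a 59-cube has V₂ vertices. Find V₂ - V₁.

V₁ = 2^55 = 36028797018963968. V₂ = 2^59 = 576460752303423488. V₂ - V₁ = 540431955284459520.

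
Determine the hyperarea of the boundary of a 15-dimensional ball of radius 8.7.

S = n·V_n(r)/r = 15·V_15(8.7)/8.7 (volume-to-surface relation), giving 8.14312e+13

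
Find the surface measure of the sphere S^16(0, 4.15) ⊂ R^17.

S = n·V_n(r)/r = 17·V_17(4.15)/4.15 (volume-to-surface relation), giving 1.85515e+10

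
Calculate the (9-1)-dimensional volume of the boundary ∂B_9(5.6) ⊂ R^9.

S_9(5.6) = 2·π^(9/2)·(5.6)^8 / Γ(9/2) ≈ 2.87121e+07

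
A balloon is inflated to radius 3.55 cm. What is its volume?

The n-ball volume is π^(n/2)·r^n/Γ(n/2+1). With n=3, r=3.55: V ≈ 187.402.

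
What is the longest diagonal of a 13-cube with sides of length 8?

d = √(8² + 8² + ... + 8²) [13 terms] = √(13·8²) = 8√13 ≈ 28.8444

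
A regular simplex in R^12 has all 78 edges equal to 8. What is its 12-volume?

V_12 = √(13) · 8^12 / (12! · 2^(12/2)) ≈ 8.08229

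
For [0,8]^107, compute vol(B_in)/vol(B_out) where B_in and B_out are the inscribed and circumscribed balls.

V_in / V_out = (r_in/r_out)^107 = (1/√107)^107 = 107^(-107/2) ≈ 2.67897e-109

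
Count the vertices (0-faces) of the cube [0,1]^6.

Each vertex is a binary string of length 6, so there are 2^6 = 64.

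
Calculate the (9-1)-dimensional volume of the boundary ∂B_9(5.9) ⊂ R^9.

|∂B_9(5.9)| ≈ 4.35889e+07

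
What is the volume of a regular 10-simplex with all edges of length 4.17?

V_10 = √(11) · 4.17^10 / (10! · 2^(10/2)) ≈ 0.0454092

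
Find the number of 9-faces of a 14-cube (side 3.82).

An n-cube has C(n,k)·2^(n-k) k-faces. Here C(14,9)·2^5 = 2002·32 = 64064.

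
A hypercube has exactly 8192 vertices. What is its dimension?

The n-cube has 2^n vertices, and 8192 = 2^13, so n = 13.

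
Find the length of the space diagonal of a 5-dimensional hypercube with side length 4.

||(4,4,...,4)|| = √(5)·4 ≈ 8.94427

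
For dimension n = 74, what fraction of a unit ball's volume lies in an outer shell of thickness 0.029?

1 - (1-0.029)^74 ≈ 0.886702 ≈ 88.67%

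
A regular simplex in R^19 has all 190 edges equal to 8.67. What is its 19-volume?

Volume = 8.67^19 · √(20/2^19) / 19! ≈ 0.0337286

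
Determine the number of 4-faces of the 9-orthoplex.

f_4(9-orthoplex) = 2^5 · (9 choose 5) = 4032.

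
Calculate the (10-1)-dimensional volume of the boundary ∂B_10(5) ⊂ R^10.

|∂B_10(5)| = 1953125·π^5/12 ≈ 4.98079e+07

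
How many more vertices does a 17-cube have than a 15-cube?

The 17-cube has 2^17 = 131072 vertices. The 15-cube has 2^15 = 32768 vertices. Difference: 131072 - 32768 = 98304.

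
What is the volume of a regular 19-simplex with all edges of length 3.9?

V_19 = √(20) · 3.9^19 / (19! · 2^(19/2)) ≈ 8.62706e-09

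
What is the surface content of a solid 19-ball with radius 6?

The surface area of an n-ball is 2π^(n/2) r^(n-1) / Γ(n/2). For n=19, r=6: 1283918464548864·π^9/425425 ≈ 8.99629e+13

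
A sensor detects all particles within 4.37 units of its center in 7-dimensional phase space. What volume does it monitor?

Volume = π^{7/2}·(4.37)^7/Γ(9/2) ≈ 143797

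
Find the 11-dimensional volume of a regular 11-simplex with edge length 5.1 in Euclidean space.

V_11 = √(12) · 5.1^11 / (11! · 2^(11/2)) ≈ 0.116424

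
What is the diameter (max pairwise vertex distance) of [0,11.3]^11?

||(11.3,11.3,...,11.3)|| = √(11)·11.3 ≈ 37.4779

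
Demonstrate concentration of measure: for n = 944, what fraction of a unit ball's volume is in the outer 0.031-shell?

1 - (1-0.031)^944 ≈ 1 - 1.229e-13 ≈ (100 - 1.23e-11)%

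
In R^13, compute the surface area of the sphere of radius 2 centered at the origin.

The surface area of an n-ball is 2π^(n/2) r^(n-1) / Γ(n/2). For n=13, r=2: 524288·π^6/10395 ≈ 48489.2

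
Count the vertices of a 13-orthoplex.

An n-cross-polytope has 2n vertices; here n = 13, giving 26.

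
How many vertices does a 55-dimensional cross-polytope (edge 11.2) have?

The 55-dimensional cross-polytope has 2n = 2·55 = 110 vertices.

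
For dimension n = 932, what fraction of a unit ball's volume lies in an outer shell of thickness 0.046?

1 - (1-0.046)^932 ≈ 1 - 8.691e-20 ≈ 100.000000%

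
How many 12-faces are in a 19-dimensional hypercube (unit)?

Number of 12-faces = C(19,12) · 2^(19-12) = 50388 · 128 = 6449664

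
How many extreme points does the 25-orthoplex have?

Number of vertices = 2n = 50.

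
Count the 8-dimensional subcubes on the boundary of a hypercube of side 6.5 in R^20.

f_8(20-cube) = (20 choose 8) · 2^12 = 515973120.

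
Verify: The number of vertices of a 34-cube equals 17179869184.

True. The 34-cube has 2^34 = 17179869184 vertices.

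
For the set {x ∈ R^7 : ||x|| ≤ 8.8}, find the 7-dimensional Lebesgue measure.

V_7(8.8) = π^(7/2) · (8.8)^7 / Γ(7/2 + 1) ≈ 1.9309e+07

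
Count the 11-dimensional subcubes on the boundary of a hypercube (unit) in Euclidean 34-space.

An n-cube has C(n,k)·2^(n-k) k-faces. Here C(34,11)·2^23 = 286097760·8388608 = 2399961958318080.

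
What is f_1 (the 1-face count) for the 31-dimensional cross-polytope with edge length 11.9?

Number of 1-faces = 2^(1+1) · C(31,1+1) = 4 · 465 = 1860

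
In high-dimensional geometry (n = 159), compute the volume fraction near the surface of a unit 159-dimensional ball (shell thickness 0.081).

1 - (1-0.081)^159 ≈ 0.9999985305 ≈ 99.999853%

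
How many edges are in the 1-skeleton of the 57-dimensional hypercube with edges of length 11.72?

Each of the 2^57 = 144115188075855872 vertices has degree 57; total edges = 57·2^57/2 = 4107282860161892352.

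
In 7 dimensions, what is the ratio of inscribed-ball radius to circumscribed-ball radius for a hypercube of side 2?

r_in = 2/2 (half the side); r_out = 2√7/2 (half the diagonal). Ratio = 1/√7 ≈ 0.377964.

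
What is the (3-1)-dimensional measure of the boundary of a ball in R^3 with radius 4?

S = n·V_n(r)/r = 3·V_3(4)/4 (volume-to-surface relation), giving 4πr² = 4π·(4)² ≈ 201.062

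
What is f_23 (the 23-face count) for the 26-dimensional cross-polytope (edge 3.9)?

Number of 23-faces = 2^(23+1) · C(26,23+1) = 16777216 · 325 = 5452595200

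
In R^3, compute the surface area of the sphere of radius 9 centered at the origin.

S = n·V_n(r)/r = 3·V_3(9)/9 (volume-to-surface relation), giving 4πr² = 4π·(9)² ≈ 1017.88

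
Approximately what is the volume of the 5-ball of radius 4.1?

Volume = π^{5/2}·(4.1)^5/Γ(7/2) ≈ 6098.43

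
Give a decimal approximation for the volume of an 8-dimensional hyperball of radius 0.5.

The n-ball volume is π^(n/2)·r^n/Γ(n/2+1). With n=8, r=0.5: V = π^4/6144 ≈ 0.0158543.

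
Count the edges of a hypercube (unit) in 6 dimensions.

An n-cube has n·2^(n-1) edges. With n = 6: 6·32 = 192.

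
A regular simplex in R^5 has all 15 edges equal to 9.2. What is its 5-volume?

V_5 = √(6) · 9.2^5 / (5! · 2^(5/2)) ≈ 237.826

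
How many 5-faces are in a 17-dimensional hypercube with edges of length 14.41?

An n-cube has C(n,k)·2^(n-k) k-faces. Here C(17,5)·2^12 = 6188·4096 = 25346048.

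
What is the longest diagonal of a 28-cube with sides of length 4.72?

d = √(4.72² + 4.72² + ... + 4.72²) [28 terms] = √(28·4.72²) = 4.72√28 ≈ 24.9759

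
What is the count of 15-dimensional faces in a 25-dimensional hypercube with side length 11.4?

Number of 15-faces = C(25,15) · 2^(25-15) = 3268760 · 1024 = 3347210240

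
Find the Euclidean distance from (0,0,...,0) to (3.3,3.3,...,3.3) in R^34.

The space diagonal of an n-cube of side s is s√n. Here 3.3·√34 ≈ 19.2421.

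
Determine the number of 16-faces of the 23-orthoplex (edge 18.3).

Each 16-face is the convex hull of 17 vertices, one chosen as ±e_i from each of 17 distinct axes: 2^17·C(23,17) = 13231325184.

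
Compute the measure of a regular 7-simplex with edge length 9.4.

Volume = 9.4^7 · √(8/2^7) / 7! ≈ 321.665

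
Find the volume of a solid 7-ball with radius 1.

Volume = π^{7/2}·(1)^7/Γ(9/2) = 16·π^3/105 ≈ 4.72477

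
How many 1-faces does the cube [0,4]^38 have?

The 38-cube has n·2^(n-1) = 38·2^37 = 38·137438953472 = 5222680231936 edges.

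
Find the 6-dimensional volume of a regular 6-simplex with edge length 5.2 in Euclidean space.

Volume = 5.2^6 · √(7/2^6) / 6! ≈ 9.08127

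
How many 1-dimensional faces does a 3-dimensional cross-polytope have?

Number of 1-faces = 2^(1+1) · C(3,1+1) = 4 · 3 = 12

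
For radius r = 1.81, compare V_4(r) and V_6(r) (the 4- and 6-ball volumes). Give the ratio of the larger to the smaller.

V_4(1.81) ≈ 52.9644, V_6(1.81) ≈ 181.706. The 6-ball is larger by a factor of 3.431.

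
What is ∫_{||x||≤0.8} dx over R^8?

V_8(0.8) = π^(8/2) · (0.8)^8 / Γ(8/2 + 1) ≈ 0.680939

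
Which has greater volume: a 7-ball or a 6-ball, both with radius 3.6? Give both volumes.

V_7(3.6) ≈ 37025.2. V_6(3.6) ≈ 11249. The 7-ball is larger.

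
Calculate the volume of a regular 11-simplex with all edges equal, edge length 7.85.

For a regular n-simplex with edge a, V = (a^n / n!)·√((n+1)/2^n). With a=7.85, n=11: V ≈ 13.3763.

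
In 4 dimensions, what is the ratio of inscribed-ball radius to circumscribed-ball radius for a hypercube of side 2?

For an n-cube of any side s, the inradius is s/2 and the circumradius is s√n/2, so the ratio is 1/√4 ≈ 0.5.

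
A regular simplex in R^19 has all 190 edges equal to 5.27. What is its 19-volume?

V_19 = √(20) · 5.27^19 / (19! · 2^(19/2)) ≈ 2.63049e-06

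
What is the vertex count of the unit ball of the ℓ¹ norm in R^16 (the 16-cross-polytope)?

Number of vertices = 2n = 32.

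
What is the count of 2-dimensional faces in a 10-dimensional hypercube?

Number of 2-faces = C(10,2) · 2^(10-2) = 45 · 256 = 11520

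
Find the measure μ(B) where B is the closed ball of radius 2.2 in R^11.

V_11(2.2) = π^(11/2) · (2.2)^11 / Γ(11/2 + 1) ≈ 11009.2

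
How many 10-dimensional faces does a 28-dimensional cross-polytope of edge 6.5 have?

f_10(28-orthoplex) = 2^11 · (28 choose 11) = 43979120640.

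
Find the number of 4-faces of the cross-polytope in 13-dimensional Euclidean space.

An n-cross-polytope has 2^(k+1)·C(n,k+1) k-faces. Here 2^5·C(13,5) = 32·1287 = 41184.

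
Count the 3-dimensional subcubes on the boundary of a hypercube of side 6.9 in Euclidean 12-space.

f_3(12-cube) = (12 choose 3) · 2^9 = 112640.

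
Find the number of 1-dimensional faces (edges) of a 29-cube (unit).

Each of the 2^29 = 536870912 vertices has degree 29; total edges = 29·2^29/2 = 7784628224.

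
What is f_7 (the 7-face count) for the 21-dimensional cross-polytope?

An n-cross-polytope has 2^(k+1)·C(n,k+1) k-faces. Here 2^8·C(21,8) = 256·203490 = 52093440.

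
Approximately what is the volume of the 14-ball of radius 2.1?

Volume = π^{14/2}·(2.1)^14/Γ(8) ≈ 19439.7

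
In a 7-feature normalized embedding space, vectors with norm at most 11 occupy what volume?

Volume = π^{7/2}·(11)^7/Γ(9/2) = 311794736·π^3/105 ≈ 9.20723e+07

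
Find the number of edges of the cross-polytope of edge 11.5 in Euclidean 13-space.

Each 1-face is the convex hull of 2 vertices, one chosen as ±e_i from each of 2 distinct axes: 2^2·C(13,2) = 312.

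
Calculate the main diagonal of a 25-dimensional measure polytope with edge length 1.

Diagonal = √25 · 1 = 5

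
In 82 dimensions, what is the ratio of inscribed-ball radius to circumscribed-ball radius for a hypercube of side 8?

For an n-cube of any side s, the inradius is s/2 and the circumradius is s√n/2, so the ratio is 1/√82 ≈ 0.110432.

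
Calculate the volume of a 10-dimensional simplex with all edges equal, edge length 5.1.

For a regular n-simplex with edge a, V = (a^n / n!)·√((n+1)/2^n). With a=5.1, n=10: V ≈ 0.340005.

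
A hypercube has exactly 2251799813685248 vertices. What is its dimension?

n = log_2(2251799813685248) = 51.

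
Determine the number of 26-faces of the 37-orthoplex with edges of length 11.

Each 26-face is the convex hull of 27 vertices, one chosen as ±e_i from each of 27 distinct axes: 2^27·C(37,27) = 46752079447851008.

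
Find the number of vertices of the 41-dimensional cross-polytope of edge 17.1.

The 41-dimensional cross-polytope has 2n = 2·41 = 82 vertices.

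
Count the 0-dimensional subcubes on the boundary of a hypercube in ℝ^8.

f_0(8-cube) = (8 choose 0) · 2^8 = 256.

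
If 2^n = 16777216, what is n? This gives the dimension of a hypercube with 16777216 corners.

2^n = 16777216 ⇒ n = log_2(16777216) = 24.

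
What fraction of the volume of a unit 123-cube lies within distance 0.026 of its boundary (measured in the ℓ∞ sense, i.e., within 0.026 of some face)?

The inner cube has side 1-2·0.026 = 0.948 and volume (0.948)^123 ≈ 0.001404, so the shell holds 0.998596 of the volume.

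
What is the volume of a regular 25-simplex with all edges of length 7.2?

V = (7.2^25 / 25!) · √((25+1) / 2^25) ≈ 1.53914e-07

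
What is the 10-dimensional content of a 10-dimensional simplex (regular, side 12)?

Volume = 12^10 · √(11/2^10) / 10! ≈ 1768.46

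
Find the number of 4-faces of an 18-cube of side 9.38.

Choose 4 of 18 axes to span the face (C(18,4) = 3060 ways), then fix each of the remaining 14 coordinates at one of its two extreme values (2^14 = 16384 ways): 3060·16384 = 50135040.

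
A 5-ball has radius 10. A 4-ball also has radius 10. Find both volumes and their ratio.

V_5(10.0) ≈ 526379. V_4(10.0) ≈ 49348. Ratio V_5/V_4 ≈ 10.67.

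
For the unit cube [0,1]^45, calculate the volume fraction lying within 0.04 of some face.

1 - (1 - 2·0.04)^45 = 1 - 0.92^45 ≈ 0.976533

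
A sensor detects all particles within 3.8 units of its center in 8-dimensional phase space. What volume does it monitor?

V_8(3.8) = π^(8/2) · (3.8)^8 / Γ(8/2 + 1) ≈ 176464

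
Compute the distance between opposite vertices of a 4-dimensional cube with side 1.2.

d = √(1.2² + 1.2² + ... + 1.2²) [4 terms] = √(4·1.2²) = 1.2√4 = 2.4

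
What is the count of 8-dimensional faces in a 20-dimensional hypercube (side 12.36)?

f_8(20-cube) = (20 choose 8) · 2^12 = 515973120.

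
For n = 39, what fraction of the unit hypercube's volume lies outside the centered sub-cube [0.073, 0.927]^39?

The inner cube has side 1-2·0.073 = 0.854 and volume (0.854)^39 ≈ 0.002123, so the shell holds 0.997877 of the volume.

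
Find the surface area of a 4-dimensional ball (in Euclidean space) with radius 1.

The surface area of an n-ball is 2π^(n/2) r^(n-1) / Γ(n/2). For n=4, r=1: 2·π^2 ≈ 19.7392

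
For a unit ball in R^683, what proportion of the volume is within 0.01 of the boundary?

V(inner)/V(outer) = ((1-0.01)/1)^683 ≈ 0.001044, so the shell fraction is 0.998956.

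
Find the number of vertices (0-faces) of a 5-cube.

f_0(5-cube) = (5 choose 0) · 2^5 = 32.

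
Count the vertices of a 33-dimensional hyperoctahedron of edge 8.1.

An n-cross-polytope has 2n vertices; here n = 33, giving 66.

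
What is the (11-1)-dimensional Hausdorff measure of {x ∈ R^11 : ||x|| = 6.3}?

S_11(6.3) = 2·π^(11/2)·(6.3)^10 / Γ(11/2) ≈ 2.04128e+09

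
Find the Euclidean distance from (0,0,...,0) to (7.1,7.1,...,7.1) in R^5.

d = √(7.1² + 7.1² + ... + 7.1²) [5 terms] = √(5·7.1²) = 7.1√5 ≈ 15.8761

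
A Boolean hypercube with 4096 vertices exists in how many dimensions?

The n-cube has 2^n vertices, and 4096 = 2^12, so n = 12.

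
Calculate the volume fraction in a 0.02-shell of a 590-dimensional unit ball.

1 - (1-0.02)^590 ≈ 0.999993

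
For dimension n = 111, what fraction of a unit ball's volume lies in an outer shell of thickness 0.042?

1 - (1-0.042)^111 ≈ 0.991458 ≈ 99.15%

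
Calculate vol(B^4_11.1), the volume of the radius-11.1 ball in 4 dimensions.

The n-ball volume is π^(n/2)·r^n/Γ(n/2+1). With n=4, r=11.1: V ≈ 74913.8.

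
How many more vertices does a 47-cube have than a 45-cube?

The 47-cube has 2^47 = 140737488355328 vertices. The 45-cube has 2^45 = 35184372088832 vertices. Difference: 140737488355328 - 35184372088832 = 105553116266496.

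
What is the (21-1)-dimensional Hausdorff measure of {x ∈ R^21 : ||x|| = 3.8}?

The surface area of an n-ball is 2π^(n/2) r^(n-1) / Γ(n/2). For n=21, r=3.8: 1.15462e+11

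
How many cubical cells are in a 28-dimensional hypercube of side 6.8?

Number of 3-faces = C(28,3) · 2^(28-3) = 3276 · 33554432 = 109924319232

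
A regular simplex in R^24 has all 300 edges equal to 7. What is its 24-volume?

V = (7^24 / 24!) · √((24+1) / 2^24) ≈ 3.76927e-07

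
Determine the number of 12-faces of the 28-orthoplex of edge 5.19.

Number of 12-faces = 2^(12+1) · C(28,12+1) = 8192 · 37442160 = 306726174720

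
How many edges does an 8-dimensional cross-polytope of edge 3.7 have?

Each 1-face is the convex hull of 2 vertices, one chosen as ±e_i from each of 2 distinct axes: 2^2·C(8,2) = 112.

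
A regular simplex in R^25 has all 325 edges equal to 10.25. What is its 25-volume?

V_25 = √(26) · 10.25^25 / (25! · 2^(25/2)) ≈ 0.00105211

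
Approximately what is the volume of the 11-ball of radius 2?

The n-ball volume is π^(n/2)·r^n/Γ(n/2+1). With n=11, r=2: V = 131072·π^5/10395 ≈ 3858.64.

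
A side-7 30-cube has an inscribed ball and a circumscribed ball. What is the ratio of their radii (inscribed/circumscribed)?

For an n-cube of any side s, the inradius is s/2 and the circumradius is s√n/2, so the ratio is 1/√30 ≈ 0.182574.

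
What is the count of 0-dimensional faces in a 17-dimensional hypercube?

Number of 0-faces = C(17,0) · 2^(17-0) = 1 · 131072 = 131072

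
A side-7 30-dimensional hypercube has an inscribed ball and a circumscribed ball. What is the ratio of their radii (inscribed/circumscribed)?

r_in / r_out = (7/2) / (7√30/2) = 1/√30 ≈ 0.182574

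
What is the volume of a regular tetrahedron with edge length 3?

Volume = (√2/12) · 3³ = 3.18198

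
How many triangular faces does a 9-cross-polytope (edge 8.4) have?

An n-cross-polytope has 2^(k+1)·C(n,k+1) k-faces. Here 2^3·C(9,3) = 8·84 = 672.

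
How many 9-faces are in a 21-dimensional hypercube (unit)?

Choose 9 of 21 axes to span the face (C(21,9) = 293930 ways), then fix each of the remaining 12 coordinates at one of its two extreme values (2^12 = 4096 ways): 293930·4096 = 1203937280.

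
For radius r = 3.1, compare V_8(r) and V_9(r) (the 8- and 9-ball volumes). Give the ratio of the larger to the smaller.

V_8(3.1) ≈ 34616.4, V_9(3.1) ≈ 87211.3. The 9-ball is larger by a factor of 2.519.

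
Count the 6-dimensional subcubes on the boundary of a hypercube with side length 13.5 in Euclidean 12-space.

f_6(12-cube) = (12 choose 6) · 2^6 = 59136.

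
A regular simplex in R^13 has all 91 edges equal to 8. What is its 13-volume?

V = (8^13 / 13!) · √((13+1) / 2^13) ≈ 3.64971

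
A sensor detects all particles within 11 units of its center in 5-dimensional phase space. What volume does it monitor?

V = 1288408·π^2/15 ≈ 847738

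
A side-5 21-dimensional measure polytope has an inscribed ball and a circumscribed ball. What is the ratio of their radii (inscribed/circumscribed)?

r_in / r_out = (5/2) / (5√21/2) = 1/√21 ≈ 0.218218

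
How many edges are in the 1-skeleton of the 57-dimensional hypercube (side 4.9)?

An n-cube has n·2^(n-1) edges. With n = 57: 57·72057594037927936 = 4107282860161892352.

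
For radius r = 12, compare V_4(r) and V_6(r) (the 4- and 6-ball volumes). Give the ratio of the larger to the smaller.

V_4(12) ≈ 102328, V_6(12) ≈ 1.54307e+07. The 6-ball is larger by a factor of 150.8.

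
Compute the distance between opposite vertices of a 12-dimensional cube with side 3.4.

d = √(3.4² + 3.4² + ... + 3.4²) [12 terms] = √(12·3.4²) = 3.4√12 ≈ 11.7779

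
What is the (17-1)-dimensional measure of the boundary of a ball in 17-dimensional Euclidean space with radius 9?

The surface area of an n-ball is 2π^(n/2) r^(n-1) / Γ(n/2). For n=17, r=9: 11712917736940032·π^8/25025 ≈ 4.44109e+15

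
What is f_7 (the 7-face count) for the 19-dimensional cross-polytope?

Each 7-face is the convex hull of 8 vertices, one chosen as ±e_i from each of 8 distinct axes: 2^8·C(19,8) = 19348992.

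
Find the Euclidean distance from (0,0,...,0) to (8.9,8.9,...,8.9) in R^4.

||(8.9,8.9,...,8.9)|| = √(4)·8.9 = 17.8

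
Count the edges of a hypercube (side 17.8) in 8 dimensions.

The 8-cube has n·2^(n-1) = 8·2^7 = 8·128 = 1024 edges.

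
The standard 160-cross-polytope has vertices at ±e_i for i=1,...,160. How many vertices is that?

The 160-dimensional cross-polytope has 2n = 2·160 = 320 vertices.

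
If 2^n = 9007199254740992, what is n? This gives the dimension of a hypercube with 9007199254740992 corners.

Since 2^n = 9007199254740992, we have n = 53.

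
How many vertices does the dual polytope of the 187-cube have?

The 187-dimensional cross-polytope has 2n = 2·187 = 374 vertices.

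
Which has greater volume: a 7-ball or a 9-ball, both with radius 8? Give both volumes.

V_7(8) ≈ 9.90855e+06. V_9(8) ≈ 4.42718e+08. The 9-ball is larger.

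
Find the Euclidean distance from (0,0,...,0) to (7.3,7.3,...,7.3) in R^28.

Diagonal = √28 · 7.3 ≈ 38.628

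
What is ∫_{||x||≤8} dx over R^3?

V_3(8) = π^(3/2) · (8)^3 / Γ(3/2 + 1) = 2048·π/3 ≈ 2144.66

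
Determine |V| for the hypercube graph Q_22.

An n-cube has 2^n vertices; for n = 22 that is 2^22 = 4194304.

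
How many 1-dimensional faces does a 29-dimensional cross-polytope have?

Each 1-face is the convex hull of 2 vertices, one chosen as ±e_i from each of 2 distinct axes: 2^2·C(29,2) = 1624.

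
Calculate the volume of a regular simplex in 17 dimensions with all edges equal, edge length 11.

For a regular n-simplex with edge a, V = (a^n / n!)·√((n+1)/2^n). With a=11, n=17: V ≈ 16.6528.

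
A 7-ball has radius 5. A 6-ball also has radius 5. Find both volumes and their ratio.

V_7(5) ≈ 369122. V_6(5) ≈ 80745.5. Ratio V_7/V_6 ≈ 4.571.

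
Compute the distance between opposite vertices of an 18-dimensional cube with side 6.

The space diagonal of an n-cube of side s is s√n. Here 6·√18 ≈ 25.4558.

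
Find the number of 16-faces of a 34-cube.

Number of 16-faces = C(34,16) · 2^(34-16) = 2203961430 · 262144 = 577755265105920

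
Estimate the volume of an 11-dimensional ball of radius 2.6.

Volume = π^{11/2}·(2.6)^11/Γ(13/2) ≈ 69153.1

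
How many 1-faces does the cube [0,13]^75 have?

Each of the 2^75 = 37778931862957161709568 vertices has degree 75; total edges = 75·2^75/2 = 1416709944860893564108800.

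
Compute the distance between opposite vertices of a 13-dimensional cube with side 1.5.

The space diagonal of an n-cube of side s is s√n. Here 1.5·√13 ≈ 5.40833.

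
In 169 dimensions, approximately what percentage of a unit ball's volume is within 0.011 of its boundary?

1 - (1-0.011)^169 ≈ 0.845768 ≈ 84.58%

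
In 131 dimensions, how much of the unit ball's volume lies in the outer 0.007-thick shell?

1 - (1-0.007)^131 ≈ 0.60157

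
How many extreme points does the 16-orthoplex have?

The 16-dimensional cross-polytope has 2n = 2·16 = 32 vertices.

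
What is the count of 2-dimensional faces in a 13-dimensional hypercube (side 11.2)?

Choose 2 of 13 axes to span the face (C(13,2) = 78 ways), then fix each of the remaining 11 coordinates at one of its two extreme values (2^11 = 2048 ways): 78·2048 = 159744.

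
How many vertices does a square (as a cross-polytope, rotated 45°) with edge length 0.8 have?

An n-cross-polytope has 2n vertices; here n = 2, giving 4.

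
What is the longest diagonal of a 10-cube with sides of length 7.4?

||(7.4,7.4,...,7.4)|| = √(10)·7.4 ≈ 23.4009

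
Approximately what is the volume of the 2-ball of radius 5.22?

V_2(5.22) = π^(2/2) · (5.22)^2 / Γ(2/2 + 1) ≈ 85.6034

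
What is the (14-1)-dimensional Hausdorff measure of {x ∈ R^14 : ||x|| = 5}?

S_14(5) = 2·π^(14/2)·(5)^13 / Γ(14/2) = 244140625·π^7/72 ≈ 1.02413e+10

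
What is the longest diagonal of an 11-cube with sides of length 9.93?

||(9.93,9.93,...,9.93)|| = √(11)·9.93 ≈ 32.9341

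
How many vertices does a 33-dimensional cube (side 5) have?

Number of vertices = 2^33 = 8589934592.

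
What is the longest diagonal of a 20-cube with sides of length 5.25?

The space diagonal of an n-cube of side s is s√n. Here 5.25·√20 ≈ 23.4787.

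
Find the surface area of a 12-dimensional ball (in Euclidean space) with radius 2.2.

S = n·V_n(r)/r = 12·V_12(2.2)/2.2 (volume-to-surface relation), giving 93626.2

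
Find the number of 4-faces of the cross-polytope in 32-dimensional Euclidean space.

f_4(32-orthoplex) = 2^5 · (32 choose 5) = 6444032.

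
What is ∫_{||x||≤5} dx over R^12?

The n-ball volume is π^(n/2)·r^n/Γ(n/2+1). With n=12, r=5: V = 48828125·π^6/144 ≈ 3.25992e+08.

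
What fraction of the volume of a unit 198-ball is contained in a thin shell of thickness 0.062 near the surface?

1 - (1-0.062)^198 ≈ 0.9999968655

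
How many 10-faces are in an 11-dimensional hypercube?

f_10(11-cube) = (11 choose 10) · 2^1 = 22.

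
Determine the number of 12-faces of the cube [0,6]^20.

f_12(20-cube) = (20 choose 12) · 2^8 = 32248320.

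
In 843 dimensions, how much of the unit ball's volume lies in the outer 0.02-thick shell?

1 - (1-0.02)^843 ≈ 0.9999999599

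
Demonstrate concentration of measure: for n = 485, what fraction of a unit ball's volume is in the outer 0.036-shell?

1 - (1-0.036)^485 ≈ 0.9999999811 ≈ 99.999998%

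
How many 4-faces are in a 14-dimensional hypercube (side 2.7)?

Number of 4-faces = C(14,4) · 2^(14-4) = 1001 · 1024 = 1025024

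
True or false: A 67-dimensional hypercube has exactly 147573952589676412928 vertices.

True. The 67-cube has 2^67 = 147573952589676412928 vertices.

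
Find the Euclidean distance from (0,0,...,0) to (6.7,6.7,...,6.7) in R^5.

d = √(6.7² + 6.7² + ... + 6.7²) [5 terms] = √(5·6.7²) = 6.7√5 ≈ 14.9817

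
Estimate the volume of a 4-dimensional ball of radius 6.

V = 648·π^2 ≈ 6395.5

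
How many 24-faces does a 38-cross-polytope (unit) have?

Number of 24-faces = 2^(24+1) · C(38,24+1) = 33554432 · 5414950296 = 181695581490511872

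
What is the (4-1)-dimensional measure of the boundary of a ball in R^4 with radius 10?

S = n·V_n(r)/r = 4·V_4(10)/10 (volume-to-surface relation), giving 2000·π^2 ≈ 19739.2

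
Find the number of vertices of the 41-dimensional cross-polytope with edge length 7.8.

The 41-dimensional cross-polytope has 2n = 2·41 = 82 vertices.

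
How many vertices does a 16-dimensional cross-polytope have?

The vertices are ±e_1, ..., ±e_16, so there are 2·16 = 32.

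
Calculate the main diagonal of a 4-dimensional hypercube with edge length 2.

||(2,2,...,2)|| = √(4)·2 = 4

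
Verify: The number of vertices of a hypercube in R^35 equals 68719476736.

False. The 35-cube has 2^35 = 34359738368 vertices.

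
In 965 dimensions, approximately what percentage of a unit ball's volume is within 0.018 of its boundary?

1 - (1-0.018)^965 ≈ 0.9999999756 ≈ 99.999998%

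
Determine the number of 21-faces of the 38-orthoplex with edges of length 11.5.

An n-cross-polytope has 2^(k+1)·C(n,k+1) k-faces. Here 2^22·C(38,22) = 4194304·22239974430 = 93281213711646720.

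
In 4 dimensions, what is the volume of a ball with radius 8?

Volume = π^{4/2}·(8)^4/Γ(3) = 2048·π^2 ≈ 20212.9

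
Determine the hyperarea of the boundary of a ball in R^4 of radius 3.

S_4(3) = 2·π^(4/2)·(3)^3 / Γ(4/2) = 54·π^2 ≈ 532.959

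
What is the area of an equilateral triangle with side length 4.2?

Area = (√3/4) · 4.2² = 7.63834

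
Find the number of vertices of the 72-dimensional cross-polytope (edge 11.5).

The vertices are ±e_1, ..., ±e_72, so there are 2·72 = 144.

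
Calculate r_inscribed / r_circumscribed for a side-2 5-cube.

r_in / r_out = (2/2) / (2√5/2) = 1/√5 ≈ 0.447214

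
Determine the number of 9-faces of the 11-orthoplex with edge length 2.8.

Number of 9-faces = 2^(9+1) · C(11,9+1) = 1024 · 11 = 11264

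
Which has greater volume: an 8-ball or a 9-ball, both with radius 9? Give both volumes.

V_8(9) ≈ 1.74714e+08. V_9(9) ≈ 1.27791e+09. The 9-ball is larger.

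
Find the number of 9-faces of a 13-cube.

Number of 9-faces = C(13,9) · 2^(13-9) = 715 · 16 = 11440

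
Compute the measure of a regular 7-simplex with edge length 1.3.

V = (1.3^7 / 7!) · √((7+1) / 2^7) ≈ 0.000311253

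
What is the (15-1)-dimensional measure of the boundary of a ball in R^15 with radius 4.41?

|∂B_15(4.41)| ≈ 6.0209e+09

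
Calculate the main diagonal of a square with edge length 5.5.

Diagonal = √2 · 5.5 ≈ 7.77817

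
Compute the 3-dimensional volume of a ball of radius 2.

V = 32·π/3 ≈ 33.5103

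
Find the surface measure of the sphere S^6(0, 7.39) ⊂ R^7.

The surface area of an n-ball is 2π^(n/2) r^(n-1) / Γ(n/2). For n=7, r=7.39: 5.38698e+06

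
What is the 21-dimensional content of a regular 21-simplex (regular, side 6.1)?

V = (6.1^21 / 21!) · √((21+1) / 2^21) ≈ 1.96779e-06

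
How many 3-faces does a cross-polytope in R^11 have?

Number of 3-faces = 2^(3+1) · C(11,3+1) = 16 · 330 = 5280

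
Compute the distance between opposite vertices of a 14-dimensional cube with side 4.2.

d = √(4.2² + 4.2² + ... + 4.2²) [14 terms] = √(14·4.2²) = 4.2√14 ≈ 15.715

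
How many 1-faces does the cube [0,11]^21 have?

The 21-cube has n·2^(n-1) = 21·2^20 = 21·1048576 = 22020096 edges.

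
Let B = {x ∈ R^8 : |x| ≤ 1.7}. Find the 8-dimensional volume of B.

The n-ball volume is π^(n/2)·r^n/Γ(n/2+1). With n=8, r=1.7: V ≈ 283.126.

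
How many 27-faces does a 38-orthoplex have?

Number of 27-faces = 2^(27+1) · C(38,27+1) = 268435456 · 472733756 = 126898501358452736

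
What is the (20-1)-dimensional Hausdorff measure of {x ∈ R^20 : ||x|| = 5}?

|∂B_20(5)| = 3814697265625·π^10/36288 ≈ 9.84455e+12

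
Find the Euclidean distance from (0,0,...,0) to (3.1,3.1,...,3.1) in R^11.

||(3.1,3.1,...,3.1)|| = √(11)·3.1 ≈ 10.2815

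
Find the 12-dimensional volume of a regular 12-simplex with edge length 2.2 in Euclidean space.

V = (2.2^12 / 12!) · √((12+1) / 2^12) ≈ 1.51191e-06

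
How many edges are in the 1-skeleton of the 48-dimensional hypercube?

The 48-cube has n·2^(n-1) = 48·2^47 = 48·140737488355328 = 6755399441055744 edges.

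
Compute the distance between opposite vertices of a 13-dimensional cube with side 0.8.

d = √(0.8² + 0.8² + ... + 0.8²) [13 terms] = √(13·0.8²) = 0.8√13 ≈ 2.88444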